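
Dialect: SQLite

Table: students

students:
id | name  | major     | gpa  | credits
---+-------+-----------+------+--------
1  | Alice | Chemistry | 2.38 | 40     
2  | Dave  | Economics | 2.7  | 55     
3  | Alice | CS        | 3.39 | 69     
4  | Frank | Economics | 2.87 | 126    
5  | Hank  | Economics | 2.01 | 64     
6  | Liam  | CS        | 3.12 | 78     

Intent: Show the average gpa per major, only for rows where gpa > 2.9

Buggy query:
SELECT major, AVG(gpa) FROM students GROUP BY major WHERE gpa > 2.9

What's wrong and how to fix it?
Bug: Row-level WHERE must come before GROUP BY in the clause order

Fix: Place WHERE between FROM and GROUP BY

Corrected query:
SELECT major, AVG(gpa) FROM students WHERE gpa > 2.9 GROUP BY major

Result:
major | AVG(gpa)
------+---------
CS    | 3.255   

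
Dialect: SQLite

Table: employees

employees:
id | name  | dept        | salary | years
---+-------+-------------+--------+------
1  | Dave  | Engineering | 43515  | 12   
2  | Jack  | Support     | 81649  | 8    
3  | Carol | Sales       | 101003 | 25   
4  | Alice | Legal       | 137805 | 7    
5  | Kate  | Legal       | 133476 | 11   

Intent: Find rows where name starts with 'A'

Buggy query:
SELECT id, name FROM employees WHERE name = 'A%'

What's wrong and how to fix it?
Bug: Wildcards only work with LIKE; '=' treats '%' as a literal character

Fix: Use LIKE for wildcard pattern matching

Corrected query:
SELECT id, name FROM employees WHERE name LIKE 'A%'

Result:
id | name 
---+------
4  | Alice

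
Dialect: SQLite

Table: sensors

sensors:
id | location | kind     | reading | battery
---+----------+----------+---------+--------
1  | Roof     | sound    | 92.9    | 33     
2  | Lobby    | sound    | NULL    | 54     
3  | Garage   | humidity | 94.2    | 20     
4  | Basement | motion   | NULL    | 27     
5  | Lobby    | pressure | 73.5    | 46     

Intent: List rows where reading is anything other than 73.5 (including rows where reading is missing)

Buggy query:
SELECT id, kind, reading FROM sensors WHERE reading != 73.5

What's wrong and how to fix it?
Bug: Inequality against NULL is unknown, not true; rows with NULL are dropped

Fix: Handle NULL separately with IS NULL alongside the inequality

Corrected query:
SELECT id, kind, reading FROM sensors WHERE reading != 73.5 OR reading IS NULL

Result:
id | kind     | reading
---+----------+--------
1  | sound    | 92.9   
2  | sound    | NULL   
3  | humidity | 94.2   
4  | motion   | NULL   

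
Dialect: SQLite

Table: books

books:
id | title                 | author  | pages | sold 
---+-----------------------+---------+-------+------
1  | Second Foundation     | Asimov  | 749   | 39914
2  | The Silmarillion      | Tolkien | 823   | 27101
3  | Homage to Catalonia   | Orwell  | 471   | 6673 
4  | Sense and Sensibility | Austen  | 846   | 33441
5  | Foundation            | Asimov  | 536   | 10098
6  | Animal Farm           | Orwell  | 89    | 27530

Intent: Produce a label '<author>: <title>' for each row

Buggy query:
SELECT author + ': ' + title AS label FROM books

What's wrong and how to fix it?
Bug: '+' is numeric addition; on text columns SQLite converts them to 0 instead of concatenating

Fix: Replace + with || to concatenate text

Corrected query:
SELECT author || ': ' || title AS label FROM books

Result:
label                        
-----------------------------
Asimov: Second Foundation    
Tolkien: The Silmarillion    
Orwell: Homage to Catalonia  
Austen: Sense and Sensibility
Asimov: Foundation           
Orwell: Animal Farm          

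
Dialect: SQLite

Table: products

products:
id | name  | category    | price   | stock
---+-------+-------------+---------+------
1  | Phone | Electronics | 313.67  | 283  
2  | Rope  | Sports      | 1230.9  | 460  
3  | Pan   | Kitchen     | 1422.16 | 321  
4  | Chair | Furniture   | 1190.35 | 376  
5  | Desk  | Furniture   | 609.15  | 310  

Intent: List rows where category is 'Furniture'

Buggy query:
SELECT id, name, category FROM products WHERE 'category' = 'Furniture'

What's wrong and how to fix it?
Bug: 'category' in single quotes is a string literal, not the column; the comparison is literal-vs-literal and never true

Fix: Reference the column as category without single quotes

Corrected query:
SELECT id, name, category FROM products WHERE category = 'Furniture'

Result:
id | name  | category 
---+-------+----------
4  | Chair | Furniture
5  | Desk  | Furniture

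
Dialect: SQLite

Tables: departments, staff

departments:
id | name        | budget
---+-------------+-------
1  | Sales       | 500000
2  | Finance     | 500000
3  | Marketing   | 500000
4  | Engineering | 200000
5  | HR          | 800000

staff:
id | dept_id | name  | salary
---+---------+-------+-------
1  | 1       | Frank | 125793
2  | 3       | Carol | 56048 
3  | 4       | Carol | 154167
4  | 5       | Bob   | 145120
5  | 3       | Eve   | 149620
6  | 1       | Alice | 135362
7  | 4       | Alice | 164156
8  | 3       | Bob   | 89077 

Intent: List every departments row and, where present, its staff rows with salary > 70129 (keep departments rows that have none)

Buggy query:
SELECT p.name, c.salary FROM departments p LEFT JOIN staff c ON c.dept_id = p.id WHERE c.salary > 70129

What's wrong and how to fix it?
Bug: A WHERE condition on the right-hand table after LEFT JOIN drops unmatched parents

Fix: Move the right-table condition into the ON clause so unmatched parents are kept

Corrected query:
SELECT p.name, c.salary FROM departments p LEFT JOIN staff c ON c.dept_id = p.id AND c.salary > 70129

Result:
name        | salary
------------+-------
Sales       | 125793
Sales       | 135362
Finance     | NULL  
Marketing   | 89077 
Marketing   | 149620
Engineering | 154167
Engineering | 164156
HR          | 145120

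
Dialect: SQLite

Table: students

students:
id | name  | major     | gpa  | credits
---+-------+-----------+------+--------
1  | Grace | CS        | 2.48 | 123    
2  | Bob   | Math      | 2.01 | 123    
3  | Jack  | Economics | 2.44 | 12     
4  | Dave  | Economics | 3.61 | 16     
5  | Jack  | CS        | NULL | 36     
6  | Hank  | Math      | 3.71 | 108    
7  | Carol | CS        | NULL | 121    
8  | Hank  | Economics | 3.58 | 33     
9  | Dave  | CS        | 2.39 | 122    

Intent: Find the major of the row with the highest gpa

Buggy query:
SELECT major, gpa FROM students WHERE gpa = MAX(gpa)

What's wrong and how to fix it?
Bug: MAX(gpa) is an aggregate and cannot be used directly in WHERE

Fix: Wrap MAX in a scalar subquery so WHERE compares against a single value

Corrected query:
SELECT major, gpa FROM students WHERE gpa = (SELECT MAX(gpa) FROM students)

Result:
major | gpa 
------+-----
Math  | 3.71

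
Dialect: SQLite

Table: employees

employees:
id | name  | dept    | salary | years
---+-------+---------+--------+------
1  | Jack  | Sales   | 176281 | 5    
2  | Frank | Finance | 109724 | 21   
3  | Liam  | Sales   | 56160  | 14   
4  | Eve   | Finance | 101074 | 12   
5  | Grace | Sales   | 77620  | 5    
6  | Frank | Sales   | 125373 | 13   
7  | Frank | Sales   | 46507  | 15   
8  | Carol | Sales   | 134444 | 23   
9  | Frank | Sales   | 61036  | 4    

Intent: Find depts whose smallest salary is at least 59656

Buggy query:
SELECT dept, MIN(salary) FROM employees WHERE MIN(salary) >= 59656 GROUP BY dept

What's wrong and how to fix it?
Bug: MIN() in WHERE is a misuse of aggregate

Fix: Replace WHERE with HAVING after the GROUP BY

Corrected query:
SELECT dept, MIN(salary) FROM employees GROUP BY dept HAVING MIN(salary) >= 59656

Result:
dept    | MIN(salary)
--------+------------
Finance | 101074     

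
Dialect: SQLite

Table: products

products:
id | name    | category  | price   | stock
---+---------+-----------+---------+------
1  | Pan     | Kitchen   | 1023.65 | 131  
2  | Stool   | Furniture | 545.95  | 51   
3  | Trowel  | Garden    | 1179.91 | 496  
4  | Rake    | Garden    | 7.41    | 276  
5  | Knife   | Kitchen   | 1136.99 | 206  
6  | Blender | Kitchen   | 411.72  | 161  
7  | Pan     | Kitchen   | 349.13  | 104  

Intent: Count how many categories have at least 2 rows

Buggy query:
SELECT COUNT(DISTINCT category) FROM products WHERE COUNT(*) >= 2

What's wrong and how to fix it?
Bug: COUNT(*) cannot appear in WHERE; the per-group count doesn't exist yet

Fix: Group first with HAVING COUNT(*) >= 2, then COUNT the resulting groups

Corrected query:
SELECT COUNT(*) FROM (SELECT category FROM products GROUP BY category HAVING COUNT(*) >= 2)

Result:
COUNT(*)
--------
2       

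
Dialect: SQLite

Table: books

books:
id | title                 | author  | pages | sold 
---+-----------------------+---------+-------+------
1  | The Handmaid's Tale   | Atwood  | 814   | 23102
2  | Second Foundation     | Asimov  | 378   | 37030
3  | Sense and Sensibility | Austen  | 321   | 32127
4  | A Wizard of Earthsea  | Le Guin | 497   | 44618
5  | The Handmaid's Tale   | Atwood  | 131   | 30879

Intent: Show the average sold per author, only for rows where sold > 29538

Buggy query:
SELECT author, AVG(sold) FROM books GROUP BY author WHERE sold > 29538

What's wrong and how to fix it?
Bug: Row-level WHERE must come before GROUP BY in the clause order

Fix: Move the WHERE clause before GROUP BY

Corrected query:
SELECT author, AVG(sold) FROM books WHERE sold > 29538 GROUP BY author

Result:
author  | AVG(sold)
--------+----------
Asimov  | 37030    
Atwood  | 30879    
Austen  | 32127    
Le Guin | 44618    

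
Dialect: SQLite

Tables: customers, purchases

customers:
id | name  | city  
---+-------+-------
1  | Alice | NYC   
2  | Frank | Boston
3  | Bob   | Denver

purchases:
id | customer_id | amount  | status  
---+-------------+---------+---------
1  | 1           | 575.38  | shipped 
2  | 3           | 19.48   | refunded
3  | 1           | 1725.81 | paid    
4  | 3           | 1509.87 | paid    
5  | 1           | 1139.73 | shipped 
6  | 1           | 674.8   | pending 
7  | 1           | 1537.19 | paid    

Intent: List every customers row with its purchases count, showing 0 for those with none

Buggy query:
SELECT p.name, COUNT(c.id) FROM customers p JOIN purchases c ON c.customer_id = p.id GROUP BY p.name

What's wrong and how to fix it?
Bug: INNER JOIN drops customers rows that have no matching purchases rows

Fix: Use LEFT JOIN so parents without children still appear (COUNT(c.id) gives 0)

Corrected query:
SELECT p.name, COUNT(c.id) FROM customers p LEFT JOIN purchases c ON c.customer_id = p.id GROUP BY p.name

Result:
name  | COUNT(c.id)
------+------------
Alice | 5          
Bob   | 2          
Frank | 0          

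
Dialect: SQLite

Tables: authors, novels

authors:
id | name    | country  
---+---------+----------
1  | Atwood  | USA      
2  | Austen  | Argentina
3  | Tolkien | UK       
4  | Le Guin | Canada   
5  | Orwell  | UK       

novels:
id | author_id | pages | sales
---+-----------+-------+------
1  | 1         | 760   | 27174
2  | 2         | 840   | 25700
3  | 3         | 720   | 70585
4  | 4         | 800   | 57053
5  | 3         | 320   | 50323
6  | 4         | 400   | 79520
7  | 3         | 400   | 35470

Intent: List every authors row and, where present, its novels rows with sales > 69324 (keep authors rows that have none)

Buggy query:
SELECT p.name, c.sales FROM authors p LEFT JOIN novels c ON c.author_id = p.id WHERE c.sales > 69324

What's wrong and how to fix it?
Bug: A WHERE condition on the right-hand table after LEFT JOIN drops unmatched parents

Fix: Move the right-table condition into the ON clause so unmatched parents are kept

Corrected query:
SELECT p.name, c.sales FROM authors p LEFT JOIN novels c ON c.author_id = p.id AND c.sales > 69324

Result:
name    | sales
--------+------
Atwood  | NULL 
Austen  | NULL 
Tolkien | 70585
Le Guin | 79520
Orwell  | NULL 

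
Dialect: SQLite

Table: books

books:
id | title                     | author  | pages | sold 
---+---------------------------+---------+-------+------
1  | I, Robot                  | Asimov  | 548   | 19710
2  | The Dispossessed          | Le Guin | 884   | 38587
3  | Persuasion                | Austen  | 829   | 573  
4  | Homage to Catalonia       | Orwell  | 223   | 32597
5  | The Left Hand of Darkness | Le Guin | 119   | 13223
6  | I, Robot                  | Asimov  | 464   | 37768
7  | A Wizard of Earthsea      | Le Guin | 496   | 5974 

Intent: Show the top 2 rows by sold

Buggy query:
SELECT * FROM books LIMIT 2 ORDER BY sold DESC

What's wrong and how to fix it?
Bug: ORDER BY cannot follow LIMIT; LIMIT is the final clause

Fix: Sort with ORDER BY, then apply LIMIT

Corrected query:
SELECT * FROM books ORDER BY sold DESC LIMIT 2

Result:
id | title            | author  | pages | sold 
---+------------------+---------+-------+------
2  | The Dispossessed | Le Guin | 884   | 38587
6  | I, Robot         | Asimov  | 464   | 37768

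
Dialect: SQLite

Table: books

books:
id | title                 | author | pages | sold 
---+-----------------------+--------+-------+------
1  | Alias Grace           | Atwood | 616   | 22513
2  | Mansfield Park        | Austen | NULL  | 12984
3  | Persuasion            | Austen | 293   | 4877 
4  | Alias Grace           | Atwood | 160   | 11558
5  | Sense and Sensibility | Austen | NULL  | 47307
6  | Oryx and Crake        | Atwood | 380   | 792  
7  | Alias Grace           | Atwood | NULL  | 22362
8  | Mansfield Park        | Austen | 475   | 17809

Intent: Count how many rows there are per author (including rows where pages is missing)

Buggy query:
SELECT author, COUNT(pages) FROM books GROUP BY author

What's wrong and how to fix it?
Bug: COUNT(column) counts non-NULL values only; rows with NULL pages aren't counted

Fix: Use COUNT(*) to count all rows regardless of NULL

Corrected query:
SELECT author, COUNT(*) FROM books GROUP BY author

Result:
author | COUNT(*)
-------+---------
Atwood | 4       
Austen | 4       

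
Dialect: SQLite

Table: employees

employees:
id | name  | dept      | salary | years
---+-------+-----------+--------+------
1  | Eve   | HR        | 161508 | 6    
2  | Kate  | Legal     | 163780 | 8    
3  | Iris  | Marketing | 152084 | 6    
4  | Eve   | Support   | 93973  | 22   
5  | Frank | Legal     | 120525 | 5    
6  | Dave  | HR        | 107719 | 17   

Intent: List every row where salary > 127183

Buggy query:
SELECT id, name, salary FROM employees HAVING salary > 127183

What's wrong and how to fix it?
Bug: HAVING filters the output of aggregation, but this query has no GROUP BY and no aggregate functions, so SQLite rejects it (HAVING clause on a non-aggregate query); the condition here is per row

Fix: Replace HAVING with WHERE since the condition applies to individual rows

Corrected query:
SELECT id, name, salary FROM employees WHERE salary > 127183

Result:
id | name | salary
---+------+-------
1  | Eve  | 161508
2  | Kate | 163780
3  | Iris | 152084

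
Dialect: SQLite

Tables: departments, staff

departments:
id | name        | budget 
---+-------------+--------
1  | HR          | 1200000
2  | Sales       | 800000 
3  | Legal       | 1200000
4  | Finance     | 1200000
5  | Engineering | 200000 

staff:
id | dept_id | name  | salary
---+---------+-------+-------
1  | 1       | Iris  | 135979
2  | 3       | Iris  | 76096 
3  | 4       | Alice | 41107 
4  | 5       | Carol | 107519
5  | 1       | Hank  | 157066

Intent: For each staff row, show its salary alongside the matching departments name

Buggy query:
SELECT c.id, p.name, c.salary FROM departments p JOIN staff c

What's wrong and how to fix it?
Bug: Missing join condition: each staff row is matched to all departments rows instead of just its own

Fix: Specify the join condition linking the foreign key to the parent id

Corrected query:
SELECT c.id, p.name, c.salary FROM departments p JOIN staff c ON c.dept_id = p.id

Result:
id | name        | salary
---+-------------+-------
1  | HR          | 135979
2  | Legal       | 76096 
3  | Finance     | 41107 
4  | Engineering | 107519
5  | HR          | 157066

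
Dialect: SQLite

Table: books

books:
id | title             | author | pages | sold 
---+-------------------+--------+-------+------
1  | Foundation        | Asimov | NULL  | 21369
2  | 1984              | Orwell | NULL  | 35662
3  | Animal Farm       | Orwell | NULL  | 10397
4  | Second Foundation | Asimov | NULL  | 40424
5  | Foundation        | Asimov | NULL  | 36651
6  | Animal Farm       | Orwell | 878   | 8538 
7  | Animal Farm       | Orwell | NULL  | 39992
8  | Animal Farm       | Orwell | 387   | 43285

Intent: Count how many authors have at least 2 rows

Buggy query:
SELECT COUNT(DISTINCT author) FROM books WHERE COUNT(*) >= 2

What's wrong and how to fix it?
Bug: COUNT(*) cannot appear in WHERE; the per-group count doesn't exist yet

Fix: Use a subquery that GROUPs and filters with HAVING, then count its rows

Corrected query:
SELECT COUNT(*) FROM (SELECT author FROM books GROUP BY author HAVING COUNT(*) >= 2)

Result:
COUNT(*)
--------
2       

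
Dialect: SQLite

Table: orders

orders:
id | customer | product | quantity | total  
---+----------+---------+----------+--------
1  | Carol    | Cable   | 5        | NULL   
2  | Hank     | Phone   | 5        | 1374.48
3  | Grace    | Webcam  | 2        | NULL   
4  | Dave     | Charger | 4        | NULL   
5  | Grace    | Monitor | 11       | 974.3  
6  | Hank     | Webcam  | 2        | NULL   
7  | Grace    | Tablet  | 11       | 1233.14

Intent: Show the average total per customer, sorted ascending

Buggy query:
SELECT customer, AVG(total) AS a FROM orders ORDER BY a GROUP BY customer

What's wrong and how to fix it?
Bug: ORDER BY appears before GROUP BY; SQL clause order requires GROUP BY first

Fix: Move ORDER BY to the end, after GROUP BY

Corrected query:
SELECT customer, AVG(total) AS a FROM orders GROUP BY customer ORDER BY a

Result:
customer | a      
---------+--------
Carol    | NULL   
Dave     | NULL   
Grace    | 1103.72
Hank     | 1374.48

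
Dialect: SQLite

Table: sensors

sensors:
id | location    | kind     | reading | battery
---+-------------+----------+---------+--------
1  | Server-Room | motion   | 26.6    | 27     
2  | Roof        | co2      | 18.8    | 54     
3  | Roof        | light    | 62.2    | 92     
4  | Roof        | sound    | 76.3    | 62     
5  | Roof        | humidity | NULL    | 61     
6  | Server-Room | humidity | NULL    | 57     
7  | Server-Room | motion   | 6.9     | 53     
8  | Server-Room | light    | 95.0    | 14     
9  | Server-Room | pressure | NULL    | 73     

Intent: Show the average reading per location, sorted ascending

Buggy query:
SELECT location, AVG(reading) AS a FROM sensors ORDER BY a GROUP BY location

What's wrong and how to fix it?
Bug: GROUP BY must precede ORDER BY

Fix: Move ORDER BY to the end, after GROUP BY

Corrected query:
SELECT location, AVG(reading) AS a FROM sensors GROUP BY location ORDER BY a

Result:
location    | a        
------------+----------
Server-Room | 42.833333
Roof        | 52.433333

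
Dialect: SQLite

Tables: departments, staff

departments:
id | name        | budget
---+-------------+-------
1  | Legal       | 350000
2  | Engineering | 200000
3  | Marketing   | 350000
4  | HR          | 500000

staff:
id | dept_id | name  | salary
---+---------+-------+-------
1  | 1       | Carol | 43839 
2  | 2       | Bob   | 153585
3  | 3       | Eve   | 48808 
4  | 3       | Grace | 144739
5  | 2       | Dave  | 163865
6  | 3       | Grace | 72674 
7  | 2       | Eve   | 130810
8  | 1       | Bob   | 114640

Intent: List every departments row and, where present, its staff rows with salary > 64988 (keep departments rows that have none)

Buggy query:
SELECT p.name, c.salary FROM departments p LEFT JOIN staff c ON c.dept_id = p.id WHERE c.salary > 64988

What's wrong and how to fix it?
Bug: Filtering c.salary in WHERE discards the NULL rows produced by LEFT JOIN, turning it into an inner join

Fix: Put 'c.salary > 64988' in the JOIN's ON clause instead of WHERE

Corrected query:
SELECT p.name, c.salary FROM departments p LEFT JOIN staff c ON c.dept_id = p.id AND c.salary > 64988

Result:
name        | salary
------------+-------
Legal       | 114640
Engineering | 130810
Engineering | 153585
Engineering | 163865
Marketing   | 72674 
Marketing   | 144739
HR          | NULL  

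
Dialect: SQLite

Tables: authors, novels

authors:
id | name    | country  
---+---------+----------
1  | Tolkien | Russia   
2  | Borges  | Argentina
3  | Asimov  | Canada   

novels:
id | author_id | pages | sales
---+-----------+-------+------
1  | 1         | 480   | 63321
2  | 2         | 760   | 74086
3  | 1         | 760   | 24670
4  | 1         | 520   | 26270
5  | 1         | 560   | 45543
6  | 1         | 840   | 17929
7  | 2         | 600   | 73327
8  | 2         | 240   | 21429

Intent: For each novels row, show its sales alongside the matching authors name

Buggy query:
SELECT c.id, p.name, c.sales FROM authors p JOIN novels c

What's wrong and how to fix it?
Bug: Missing join condition: each novels row is matched to all authors rows instead of just its own

Fix: Specify the join condition linking the foreign key to the parent id

Corrected query:
SELECT c.id, p.name, c.sales FROM authors p JOIN novels c ON c.author_id = p.id

Result:
id | name    | sales
---+---------+------
1  | Tolkien | 63321
2  | Borges  | 74086
3  | Tolkien | 24670
4  | Tolkien | 26270
5  | Tolkien | 45543
6  | Tolkien | 17929
7  | Borges  | 73327
8  | Borges  | 21429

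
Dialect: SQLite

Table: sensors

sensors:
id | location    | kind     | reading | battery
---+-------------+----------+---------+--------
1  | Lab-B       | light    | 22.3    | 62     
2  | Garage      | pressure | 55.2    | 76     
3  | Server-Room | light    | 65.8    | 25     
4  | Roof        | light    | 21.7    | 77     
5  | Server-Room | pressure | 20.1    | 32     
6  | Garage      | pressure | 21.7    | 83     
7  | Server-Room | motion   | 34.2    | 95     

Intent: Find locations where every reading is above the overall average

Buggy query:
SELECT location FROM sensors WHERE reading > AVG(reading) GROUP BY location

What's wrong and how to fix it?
Bug: WHERE evaluates per row before aggregation, so AVG() is unavailable

Fix: Compute the overall average in a scalar subquery and compare each group's MIN against it in HAVING

Corrected query:
SELECT location FROM sensors GROUP BY location HAVING MIN(reading) > (SELECT AVG(reading) FROM sensors)

Result:
(no rows)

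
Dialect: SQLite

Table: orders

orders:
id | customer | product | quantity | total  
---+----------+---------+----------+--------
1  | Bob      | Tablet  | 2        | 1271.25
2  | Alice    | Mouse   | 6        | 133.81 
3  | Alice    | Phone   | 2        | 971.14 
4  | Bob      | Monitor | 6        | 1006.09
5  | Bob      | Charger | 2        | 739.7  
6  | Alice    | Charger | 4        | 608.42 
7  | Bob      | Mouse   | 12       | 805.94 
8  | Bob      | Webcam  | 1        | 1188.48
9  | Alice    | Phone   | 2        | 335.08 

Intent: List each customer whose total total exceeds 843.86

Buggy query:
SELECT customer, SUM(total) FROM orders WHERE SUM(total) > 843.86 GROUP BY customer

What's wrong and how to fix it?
Bug: WHERE runs before GROUP BY, so aggregates aren't available there

Fix: Move the aggregate condition to a HAVING clause

Corrected query:
SELECT customer, SUM(total) FROM orders GROUP BY customer HAVING SUM(total) > 843.86

Result:
customer | SUM(total)
---------+-----------
Alice    | 2048.45   
Bob      | 5011.46   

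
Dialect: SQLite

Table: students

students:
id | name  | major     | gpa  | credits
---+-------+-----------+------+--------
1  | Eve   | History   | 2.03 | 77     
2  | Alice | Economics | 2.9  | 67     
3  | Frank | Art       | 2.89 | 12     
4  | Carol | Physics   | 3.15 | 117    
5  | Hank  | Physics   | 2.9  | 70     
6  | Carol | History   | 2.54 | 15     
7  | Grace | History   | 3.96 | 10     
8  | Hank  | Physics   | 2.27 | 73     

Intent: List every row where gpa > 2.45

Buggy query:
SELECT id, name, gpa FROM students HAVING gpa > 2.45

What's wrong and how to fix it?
Bug: HAVING filters the output of aggregation, but this query has no GROUP BY and no aggregate functions, so SQLite rejects it (HAVING clause on a non-aggregate query); the condition here is per row

Fix: Replace HAVING with WHERE since the condition applies to individual rows

Corrected query:
SELECT id, name, gpa FROM students WHERE gpa > 2.45

Result:
id | name  | gpa 
---+-------+-----
2  | Alice | 2.9 
3  | Frank | 2.89
4  | Carol | 3.15
5  | Hank  | 2.9 
6  | Carol | 2.54
7  | Grace | 3.96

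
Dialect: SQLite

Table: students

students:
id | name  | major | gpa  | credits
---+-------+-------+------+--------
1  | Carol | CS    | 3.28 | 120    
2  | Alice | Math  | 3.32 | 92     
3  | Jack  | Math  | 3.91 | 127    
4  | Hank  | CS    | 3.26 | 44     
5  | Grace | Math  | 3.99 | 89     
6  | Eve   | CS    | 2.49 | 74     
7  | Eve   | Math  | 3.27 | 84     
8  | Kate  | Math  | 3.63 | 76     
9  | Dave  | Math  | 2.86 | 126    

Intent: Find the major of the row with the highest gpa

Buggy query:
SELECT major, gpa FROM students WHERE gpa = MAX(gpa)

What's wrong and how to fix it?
Bug: MAX(gpa) is an aggregate and cannot be used directly in WHERE

Fix: Wrap MAX in a scalar subquery so WHERE compares against a single value

Corrected query:
SELECT major, gpa FROM students WHERE gpa = (SELECT MAX(gpa) FROM students)

Result:
major | gpa 
------+-----
Math  | 3.99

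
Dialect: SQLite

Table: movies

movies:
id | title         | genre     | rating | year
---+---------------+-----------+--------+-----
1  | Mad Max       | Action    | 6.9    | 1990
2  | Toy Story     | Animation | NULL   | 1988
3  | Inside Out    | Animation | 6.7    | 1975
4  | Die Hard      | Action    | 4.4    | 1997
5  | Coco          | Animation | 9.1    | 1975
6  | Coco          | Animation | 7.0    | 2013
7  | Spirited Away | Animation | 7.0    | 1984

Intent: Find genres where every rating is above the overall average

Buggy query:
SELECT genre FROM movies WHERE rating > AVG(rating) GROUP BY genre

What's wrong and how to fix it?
Bug: AVG() is an aggregate; it can't sit directly in WHERE

Fix: Use a subquery for AVG and a HAVING MIN(...) filter so the condition holds for every row in the group

Corrected query:
SELECT genre FROM movies GROUP BY genre HAVING MIN(rating) > (SELECT AVG(rating) FROM movies)

Result:
(no rows)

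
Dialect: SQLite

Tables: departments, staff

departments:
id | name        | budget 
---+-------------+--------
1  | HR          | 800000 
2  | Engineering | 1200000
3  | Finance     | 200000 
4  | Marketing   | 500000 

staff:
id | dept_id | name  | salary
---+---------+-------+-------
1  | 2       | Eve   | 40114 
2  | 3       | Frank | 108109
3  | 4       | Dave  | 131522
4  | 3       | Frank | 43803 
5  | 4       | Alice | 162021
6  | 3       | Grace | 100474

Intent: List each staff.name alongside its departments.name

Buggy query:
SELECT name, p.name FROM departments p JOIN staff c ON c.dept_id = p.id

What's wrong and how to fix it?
Bug: Both tables have a 'name' column; the unqualified reference is ambiguous

Fix: Qualify the column with its table alias (c.name)

Corrected query:
SELECT c.name, p.name FROM departments p JOIN staff c ON c.dept_id = p.id

Result:
name  | name       
------+------------
Eve   | Engineering
Frank | Finance    
Dave  | Marketing  
Frank | Finance    
Alice | Marketing  
Grace | Finance    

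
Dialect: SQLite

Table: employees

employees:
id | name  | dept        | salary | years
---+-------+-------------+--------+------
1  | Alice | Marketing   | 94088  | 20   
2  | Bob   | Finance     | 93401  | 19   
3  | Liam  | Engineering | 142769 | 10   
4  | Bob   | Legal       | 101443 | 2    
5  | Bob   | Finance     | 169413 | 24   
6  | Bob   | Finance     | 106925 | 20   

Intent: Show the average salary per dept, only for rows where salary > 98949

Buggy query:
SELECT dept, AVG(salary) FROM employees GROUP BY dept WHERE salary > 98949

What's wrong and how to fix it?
Bug: WHERE cannot follow GROUP BY

Fix: Move the WHERE clause before GROUP BY

Corrected query:
SELECT dept, AVG(salary) FROM employees WHERE salary > 98949 GROUP BY dept

Result:
dept        | AVG(salary)
------------+------------
Engineering | 142769     
Finance     | 138169     
Legal       | 101443     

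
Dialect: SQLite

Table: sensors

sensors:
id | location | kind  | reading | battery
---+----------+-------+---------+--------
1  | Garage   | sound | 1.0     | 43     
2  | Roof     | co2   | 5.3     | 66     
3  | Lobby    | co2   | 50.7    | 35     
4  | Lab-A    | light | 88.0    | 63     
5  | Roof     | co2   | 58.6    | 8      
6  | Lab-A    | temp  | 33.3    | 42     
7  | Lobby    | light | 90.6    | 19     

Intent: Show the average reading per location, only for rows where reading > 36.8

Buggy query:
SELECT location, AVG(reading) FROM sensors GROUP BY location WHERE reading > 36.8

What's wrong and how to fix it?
Bug: Row-level WHERE must come before GROUP BY in the clause order

Fix: Place WHERE between FROM and GROUP BY

Corrected query:
SELECT location, AVG(reading) FROM sensors WHERE reading > 36.8 GROUP BY location

Result:
location | AVG(reading)
---------+-------------
Lab-A    | 88          
Lobby    | 70.65       
Roof     | 58.6        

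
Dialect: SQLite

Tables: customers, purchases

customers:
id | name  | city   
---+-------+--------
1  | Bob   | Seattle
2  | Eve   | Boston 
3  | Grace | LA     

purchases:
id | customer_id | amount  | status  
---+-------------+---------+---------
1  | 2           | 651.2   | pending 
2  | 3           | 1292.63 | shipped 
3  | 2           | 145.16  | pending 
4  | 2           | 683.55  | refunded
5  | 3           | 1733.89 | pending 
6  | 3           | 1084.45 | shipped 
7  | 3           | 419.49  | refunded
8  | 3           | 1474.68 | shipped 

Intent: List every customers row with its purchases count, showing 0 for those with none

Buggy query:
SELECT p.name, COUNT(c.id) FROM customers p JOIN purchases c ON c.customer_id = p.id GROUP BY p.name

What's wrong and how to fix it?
Bug: An inner join excludes parents with zero children

Fix: Switch to LEFT JOIN to retain unmatched parent rows

Corrected query:
SELECT p.name, COUNT(c.id) FROM customers p LEFT JOIN purchases c ON c.customer_id = p.id GROUP BY p.name

Result:
name  | COUNT(c.id)
------+------------
Bob   | 0          
Eve   | 3          
Grace | 5          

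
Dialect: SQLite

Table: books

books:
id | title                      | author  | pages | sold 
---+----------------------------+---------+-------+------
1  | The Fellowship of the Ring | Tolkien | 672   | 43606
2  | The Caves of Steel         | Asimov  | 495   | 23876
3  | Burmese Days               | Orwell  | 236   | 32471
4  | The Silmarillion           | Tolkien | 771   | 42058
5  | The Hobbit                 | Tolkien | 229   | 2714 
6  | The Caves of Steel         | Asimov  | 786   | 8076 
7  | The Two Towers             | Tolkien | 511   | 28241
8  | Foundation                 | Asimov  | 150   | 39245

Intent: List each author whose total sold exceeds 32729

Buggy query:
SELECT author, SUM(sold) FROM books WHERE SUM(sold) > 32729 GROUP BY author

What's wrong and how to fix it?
Bug: WHERE runs before GROUP BY, so aggregates aren't available there

Fix: Move the aggregate condition to a HAVING clause

Corrected query:
SELECT author, SUM(sold) FROM books GROUP BY author HAVING SUM(sold) > 32729

Result:
author  | SUM(sold)
--------+----------
Asimov  | 71197    
Tolkien | 116619   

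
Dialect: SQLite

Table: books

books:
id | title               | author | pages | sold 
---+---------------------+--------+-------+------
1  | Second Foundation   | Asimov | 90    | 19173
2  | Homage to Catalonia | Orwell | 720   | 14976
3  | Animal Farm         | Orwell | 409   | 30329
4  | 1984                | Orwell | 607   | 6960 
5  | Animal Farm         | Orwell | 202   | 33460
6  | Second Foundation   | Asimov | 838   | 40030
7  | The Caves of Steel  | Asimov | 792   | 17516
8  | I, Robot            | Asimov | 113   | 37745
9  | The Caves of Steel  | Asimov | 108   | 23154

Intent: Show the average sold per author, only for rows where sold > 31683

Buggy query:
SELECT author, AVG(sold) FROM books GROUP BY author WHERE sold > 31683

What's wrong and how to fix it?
Bug: WHERE cannot follow GROUP BY

Fix: Move the WHERE clause before GROUP BY

Corrected query:
SELECT author, AVG(sold) FROM books WHERE sold > 31683 GROUP BY author

Result:
author | AVG(sold)
-------+----------
Asimov | 38887.5  
Orwell | 33460    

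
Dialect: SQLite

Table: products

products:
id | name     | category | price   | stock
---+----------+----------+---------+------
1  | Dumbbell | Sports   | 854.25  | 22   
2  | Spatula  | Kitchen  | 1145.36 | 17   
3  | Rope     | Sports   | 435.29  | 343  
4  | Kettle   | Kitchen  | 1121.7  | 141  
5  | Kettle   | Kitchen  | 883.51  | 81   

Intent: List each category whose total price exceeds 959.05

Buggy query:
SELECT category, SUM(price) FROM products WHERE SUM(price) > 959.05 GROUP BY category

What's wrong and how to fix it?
Bug: SUM(price) is an aggregate, but WHERE filters rows before aggregation

Fix: Use HAVING (which filters groups after aggregation) instead of WHERE

Corrected query:
SELECT category, SUM(price) FROM products GROUP BY category HAVING SUM(price) > 959.05

Result:
category | SUM(price)
---------+-----------
Kitchen  | 3150.57   
Sports   | 1289.54   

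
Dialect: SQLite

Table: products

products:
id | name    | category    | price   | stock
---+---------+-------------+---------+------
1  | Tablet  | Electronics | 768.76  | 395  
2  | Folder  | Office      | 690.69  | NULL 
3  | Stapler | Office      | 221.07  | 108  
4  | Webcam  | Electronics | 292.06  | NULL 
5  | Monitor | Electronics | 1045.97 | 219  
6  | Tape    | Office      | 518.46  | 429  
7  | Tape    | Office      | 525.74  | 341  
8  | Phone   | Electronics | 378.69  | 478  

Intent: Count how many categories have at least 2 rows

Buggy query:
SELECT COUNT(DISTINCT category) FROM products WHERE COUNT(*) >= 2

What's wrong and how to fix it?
Bug: COUNT(*) cannot appear in WHERE; the per-group count doesn't exist yet

Fix: Use a subquery that GROUPs and filters with HAVING, then count its rows

Corrected query:
SELECT COUNT(*) FROM (SELECT category FROM products GROUP BY category HAVING COUNT(*) >= 2)

Result:
COUNT(*)
--------
2       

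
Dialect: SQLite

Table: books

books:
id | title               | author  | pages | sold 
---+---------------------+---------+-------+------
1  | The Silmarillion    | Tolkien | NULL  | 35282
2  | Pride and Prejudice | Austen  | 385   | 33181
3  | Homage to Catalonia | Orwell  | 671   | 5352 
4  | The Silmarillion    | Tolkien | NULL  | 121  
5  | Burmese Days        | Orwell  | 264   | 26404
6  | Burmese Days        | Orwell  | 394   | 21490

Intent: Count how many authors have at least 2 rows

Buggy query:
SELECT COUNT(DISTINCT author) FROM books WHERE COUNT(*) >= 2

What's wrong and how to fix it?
Bug: COUNT(*) cannot appear in WHERE; the per-group count doesn't exist yet

Fix: Use a subquery that GROUPs and filters with HAVING, then count its rows

Corrected query:
SELECT COUNT(*) FROM (SELECT author FROM books GROUP BY author HAVING COUNT(*) >= 2)

Result:
COUNT(*)
--------
2       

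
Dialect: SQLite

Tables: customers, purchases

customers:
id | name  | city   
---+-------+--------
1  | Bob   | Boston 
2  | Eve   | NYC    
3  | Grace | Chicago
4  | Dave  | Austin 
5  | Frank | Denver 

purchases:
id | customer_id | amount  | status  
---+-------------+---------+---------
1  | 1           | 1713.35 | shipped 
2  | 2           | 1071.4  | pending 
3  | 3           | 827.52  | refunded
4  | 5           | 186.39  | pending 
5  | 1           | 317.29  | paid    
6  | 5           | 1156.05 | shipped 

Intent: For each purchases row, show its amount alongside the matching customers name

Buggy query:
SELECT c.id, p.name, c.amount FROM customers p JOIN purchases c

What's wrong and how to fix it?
Bug: JOIN with no ON clause produces a cartesian product; every purchases row pairs with every customers row

Fix: Add ON c.customer_id = p.id to the JOIN

Corrected query:
SELECT c.id, p.name, c.amount FROM customers p JOIN purchases c ON c.customer_id = p.id

Result:
id | name  | amount 
---+-------+--------
1  | Bob   | 1713.35
2  | Eve   | 1071.4 
3  | Grace | 827.52 
4  | Frank | 186.39 
5  | Bob   | 317.29 
6  | Frank | 1156.05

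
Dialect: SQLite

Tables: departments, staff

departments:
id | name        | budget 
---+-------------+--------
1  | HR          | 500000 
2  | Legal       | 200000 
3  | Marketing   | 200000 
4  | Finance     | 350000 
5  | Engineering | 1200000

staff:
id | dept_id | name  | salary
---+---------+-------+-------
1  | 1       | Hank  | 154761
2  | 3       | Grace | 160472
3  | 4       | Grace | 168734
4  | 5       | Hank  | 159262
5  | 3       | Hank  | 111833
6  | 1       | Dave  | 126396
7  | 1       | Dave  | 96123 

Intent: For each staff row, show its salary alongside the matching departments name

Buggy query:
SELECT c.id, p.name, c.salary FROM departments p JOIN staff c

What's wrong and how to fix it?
Bug: Missing join condition: each staff row is matched to all departments rows instead of just its own

Fix: Add ON c.dept_id = p.id to the JOIN

Corrected query:
SELECT c.id, p.name, c.salary FROM departments p JOIN staff c ON c.dept_id = p.id

Result:
id | name        | salary
---+-------------+-------
1  | HR          | 154761
2  | Marketing   | 160472
3  | Finance     | 168734
4  | Engineering | 159262
5  | Marketing   | 111833
6  | HR          | 126396
7  | HR          | 96123 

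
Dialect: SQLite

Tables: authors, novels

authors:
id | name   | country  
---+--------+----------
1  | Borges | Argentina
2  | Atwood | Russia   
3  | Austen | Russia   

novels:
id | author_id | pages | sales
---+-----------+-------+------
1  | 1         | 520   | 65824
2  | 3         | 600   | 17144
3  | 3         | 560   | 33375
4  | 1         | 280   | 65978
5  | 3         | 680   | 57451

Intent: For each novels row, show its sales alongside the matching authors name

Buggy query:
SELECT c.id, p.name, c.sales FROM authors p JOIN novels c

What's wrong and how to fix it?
Bug: JOIN with no ON clause produces a cartesian product; every novels row pairs with every authors row

Fix: Add ON c.author_id = p.id to the JOIN

Corrected query:
SELECT c.id, p.name, c.sales FROM authors p JOIN novels c ON c.author_id = p.id

Result:
id | name   | sales
---+--------+------
1  | Borges | 65824
2  | Austen | 17144
3  | Austen | 33375
4  | Borges | 65978
5  | Austen | 57451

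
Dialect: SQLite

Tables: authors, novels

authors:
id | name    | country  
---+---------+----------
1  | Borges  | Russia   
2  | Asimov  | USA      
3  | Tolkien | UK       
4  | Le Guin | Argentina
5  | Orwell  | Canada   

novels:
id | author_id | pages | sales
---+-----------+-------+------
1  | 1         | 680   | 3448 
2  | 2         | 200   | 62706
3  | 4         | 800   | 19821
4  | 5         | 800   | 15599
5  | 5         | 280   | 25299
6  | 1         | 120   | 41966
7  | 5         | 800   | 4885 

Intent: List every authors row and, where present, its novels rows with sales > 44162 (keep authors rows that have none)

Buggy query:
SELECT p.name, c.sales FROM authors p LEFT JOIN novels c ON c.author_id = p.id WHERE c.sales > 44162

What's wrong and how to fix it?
Bug: Filtering c.sales in WHERE discards the NULL rows produced by LEFT JOIN, turning it into an inner join

Fix: Move the right-table condition into the ON clause so unmatched parents are kept

Corrected query:
SELECT p.name, c.sales FROM authors p LEFT JOIN novels c ON c.author_id = p.id AND c.sales > 44162

Result:
name    | sales
--------+------
Borges  | NULL 
Asimov  | 62706
Tolkien | NULL 
Le Guin | NULL 
Orwell  | NULL 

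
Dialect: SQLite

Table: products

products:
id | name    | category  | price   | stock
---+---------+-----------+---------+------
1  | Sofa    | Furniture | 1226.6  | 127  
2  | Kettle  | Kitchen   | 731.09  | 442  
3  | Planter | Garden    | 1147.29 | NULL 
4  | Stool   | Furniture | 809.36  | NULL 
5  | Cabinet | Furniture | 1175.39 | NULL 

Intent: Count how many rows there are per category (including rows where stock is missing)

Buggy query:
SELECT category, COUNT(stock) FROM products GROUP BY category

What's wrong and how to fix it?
Bug: COUNT(stock) skips NULLs, so groups with missing stock are undercounted

Fix: Replace COUNT(stock) with COUNT(*)

Corrected query:
SELECT category, COUNT(*) FROM products GROUP BY category

Result:
category  | COUNT(*)
----------+---------
Furniture | 3       
Garden    | 1       
Kitchen   | 1       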